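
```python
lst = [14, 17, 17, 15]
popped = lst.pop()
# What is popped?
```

15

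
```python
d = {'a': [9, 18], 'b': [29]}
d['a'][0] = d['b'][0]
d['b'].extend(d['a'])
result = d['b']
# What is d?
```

After line 1: d = {'a': [9, 18], 'b': [29]}
After line 2 (a[0] = b[0] = 29): d = {'a': [29, 18], 'b': [29]}
After line 3 (b.extend(a) appends [29, 18]): d = {'a': [29, 18], 'b': [29, 29, 18]}
After line 4: result = d['b'] = [29, 29, 18]

{'a': [29, 18], 'b': [29, 29, 18]}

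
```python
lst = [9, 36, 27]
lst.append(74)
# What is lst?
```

[9, 36, 27, 74]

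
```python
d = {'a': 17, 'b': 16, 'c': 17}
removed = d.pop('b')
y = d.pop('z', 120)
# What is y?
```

After line 1: d = {'a': 17, 'b': 16, 'c': 17}
After line 2 (pop 'b' returns 16): d = {'a': 17, 'c': 17}, removed = 16
After line 3 (pop 'z' missing, returns default 120): d = {'a': 17, 'c': 17}, y = 120

120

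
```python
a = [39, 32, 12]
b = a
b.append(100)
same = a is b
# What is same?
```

After line 1: a = [39, 32, 12]
After line 2 (b = a is an alias, same object): a = [39, 32, 12], b = [39, 32, 12]
After line 3 (b.append mutates the shared list): a = [39, 32, 12, 100], b = [39, 32, 12, 100]
After line 4 (same = a is b; same object -> True): same = True

True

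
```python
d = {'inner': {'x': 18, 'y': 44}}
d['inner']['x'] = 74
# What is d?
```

After line 1: d = {'inner': {'x': 18, 'y': 44}}
After line 2 (inner x overwritten): d = {'inner': {'x': 74, 'y': 44}}

{'inner': {'x': 74, 'y': 44}}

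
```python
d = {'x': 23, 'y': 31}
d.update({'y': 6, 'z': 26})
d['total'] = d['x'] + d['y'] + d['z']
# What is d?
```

After line 1: d = {'x': 23, 'y': 31}
After line 2 (y overwritten, z added): d = {'x': 23, 'y': 6, 'z': 26}
After line 3 (total = 23 + 6 + 26 = 55): d = {'x': 23, 'y': 6, 'z': 26, 'total': 55}

{'x': 23, 'y': 6, 'z': 26, 'total': 55}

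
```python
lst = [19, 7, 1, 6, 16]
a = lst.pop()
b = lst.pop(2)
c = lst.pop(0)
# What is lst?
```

After line 1: lst = [19, 7, 1, 6, 16]
After line 2 (pop() -> a = 16): lst = [19, 7, 1, 6]
After line 3 (pop(2) -> b = 1): lst = [19, 7, 6]
After line 4 (pop(0) -> c = 19): lst = [7, 6]

[7, 6]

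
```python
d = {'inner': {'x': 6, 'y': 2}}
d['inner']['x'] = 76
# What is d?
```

After line 1: d = {'inner': {'x': 6, 'y': 2}}
After line 2 (inner x overwritten): d = {'inner': {'x': 76, 'y': 2}}

{'inner': {'x': 76, 'y': 2}}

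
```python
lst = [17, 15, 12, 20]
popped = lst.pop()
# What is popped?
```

20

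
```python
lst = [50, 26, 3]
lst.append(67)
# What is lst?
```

[50, 26, 3, 67]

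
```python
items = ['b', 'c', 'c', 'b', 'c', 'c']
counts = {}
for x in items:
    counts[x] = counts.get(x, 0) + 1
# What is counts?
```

Initial: counts = {}, items = ['b', 'c', 'c', 'b', 'c', 'c']
See 'b': counts = {'b': 1}
See 'c': counts = {'b': 1, 'c': 1}
See 'c': counts = {'b': 1, 'c': 2}
See 'b': counts = {'b': 2, 'c': 2}
See 'c': counts = {'b': 2, 'c': 3}
See 'c': counts = {'b': 2, 'c': 4}

{'b': 2, 'c': 4}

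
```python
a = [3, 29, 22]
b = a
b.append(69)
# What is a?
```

After line 1: a = [3, 29, 22]
After line 2 (b = a is an alias, same object): a = [3, 29, 22], b = [3, 29, 22]
After line 3 (b.append mutates the shared list): a = [3, 29, 22, 69], b = [3, 29, 22, 69]

[3, 29, 22, 69]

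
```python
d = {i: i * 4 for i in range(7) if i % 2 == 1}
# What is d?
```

{1: 4, 3: 12, 5: 20}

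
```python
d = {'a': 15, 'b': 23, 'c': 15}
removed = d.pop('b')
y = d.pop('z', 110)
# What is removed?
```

After line 1: d = {'a': 15, 'b': 23, 'c': 15}
After line 2 (pop 'b' returns 23): d = {'a': 15, 'c': 15}, removed = 23
After line 3 (pop 'z' missing, returns default 110): d = {'a': 15, 'c': 15}, y = 110

23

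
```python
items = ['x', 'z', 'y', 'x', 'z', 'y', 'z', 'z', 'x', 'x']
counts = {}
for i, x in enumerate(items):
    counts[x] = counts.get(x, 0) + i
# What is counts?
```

Initial: counts = {}, items = ['x', 'z', 'y', 'x', 'z', 'y', 'z', 'z', 'x', 'x']
i=0, x='x': counts = {'x': 0}
i=1, x='z': counts = {'x': 0, 'z': 1}
i=2, x='y': counts = {'x': 0, 'z': 1, 'y': 2}
i=3, x='x': counts = {'x': 3, 'z': 1, 'y': 2}
i=4, x='z': counts = {'x': 3, 'z': 5, 'y': 2}
i=5, x='y': counts = {'x': 3, 'z': 5, 'y': 7}
i=6, x='z': counts = {'x': 3, 'z': 11, 'y': 7}
i=7, x='z': counts = {'x': 3, 'z': 18, 'y': 7}
i=8, x='x': counts = {'x': 11, 'z': 18, 'y': 7}
i=9, x='x': counts = {'x': 20, 'z': 18, 'y': 7}

{'x': 20, 'z': 18, 'y': 7}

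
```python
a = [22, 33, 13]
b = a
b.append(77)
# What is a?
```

After line 1: a = [22, 33, 13]
After line 2 (b = a is an alias, same object): a = [22, 33, 13], b = [22, 33, 13]
After line 3 (b.append mutates the shared list): a = [22, 33, 13, 77], b = [22, 33, 13, 77]

[22, 33, 13, 77]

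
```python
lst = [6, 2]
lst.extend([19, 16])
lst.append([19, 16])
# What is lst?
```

After line 1: lst = [6, 2]
After line 2 (extend unpacks [19, 16]): lst = [6, 2, 19, 16]
After line 3 (append adds [19, 16] as single element): lst = [6, 2, 19, 16, [19, 16]]

[6, 2, 19, 16, [19, 16]]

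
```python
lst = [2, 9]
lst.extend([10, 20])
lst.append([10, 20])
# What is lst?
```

After line 1: lst = [2, 9]
After line 2 (extend unpacks [10, 20]): lst = [2, 9, 10, 20]
After line 3 (append adds [10, 20] as single element): lst = [2, 9, 10, 20, [10, 20]]

[2, 9, 10, 20, [10, 20]]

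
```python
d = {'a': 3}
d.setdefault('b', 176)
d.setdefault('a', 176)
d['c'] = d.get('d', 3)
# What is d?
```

After line 1: d = {'a': 3}
After line 2 (setdefault adds 'b'=176): d = {'a': 3, 'b': 176}
After line 3 (setdefault 'a' no-op, already exists): d = {'a': 3, 'b': 176}
After line 4 (get('d', 3) returns default since 'd' not in d): d = {'a': 3, 'b': 176, 'c': 3}

{'a': 3, 'b': 176, 'c': 3}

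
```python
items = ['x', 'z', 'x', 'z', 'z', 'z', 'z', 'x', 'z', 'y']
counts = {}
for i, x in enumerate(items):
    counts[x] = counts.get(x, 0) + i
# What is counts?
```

Initial: counts = {}, items = ['x', 'z', 'x', 'z', 'z', 'z', 'z', 'x', 'z', 'y']
i=0, x='x': counts = {'x': 0}
i=1, x='z': counts = {'x': 0, 'z': 1}
i=2, x='x': counts = {'x': 2, 'z': 1}
i=3, x='z': counts = {'x': 2, 'z': 4}
i=4, x='z': counts = {'x': 2, 'z': 8}
i=5, x='z': counts = {'x': 2, 'z': 13}
i=6, x='z': counts = {'x': 2, 'z': 19}
i=7, x='x': counts = {'x': 9, 'z': 19}
i=8, x='z': counts = {'x': 9, 'z': 27}
i=9, x='y': counts = {'x': 9, 'z': 27, 'y': 9}

{'x': 9, 'z': 27, 'y': 9}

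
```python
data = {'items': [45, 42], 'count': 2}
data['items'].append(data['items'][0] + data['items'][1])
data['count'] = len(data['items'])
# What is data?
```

After line 1: data = {'items': [45, 42], 'count': 2}
After line 2 (append 45 + 42 = 87): data = {'items': [45, 42, 87], 'count': 2}
After line 3 (count = len(items) = 3): data = {'items': [45, 42, 87], 'count': 3}

{'items': [45, 42, 87], 'count': 3}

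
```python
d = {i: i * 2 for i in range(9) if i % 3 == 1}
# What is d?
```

{1: 2, 4: 8, 7: 14}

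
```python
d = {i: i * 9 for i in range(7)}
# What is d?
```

{0: 0, 1: 9, 2: 18, 3: 27, 4: 36, 5: 45, 6: 54}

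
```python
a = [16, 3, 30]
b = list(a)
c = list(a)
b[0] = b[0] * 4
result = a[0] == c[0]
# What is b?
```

After line 1: a = [16, 3, 30]
After line 2 (b = list(a), copy): a = [16, 3, 30], b = [16, 3, 30]
After line 3 (c = list(a) is a copy, new object): c = [16, 3, 30]
After line 4 (b[0] = 16 * 4 = 64; only b mutates (copy)): a = [16, 3, 30], b = [64, 3, 30], c = [16, 3, 30]
After line 5 (a[0] = 16, c[0] = 16; result = True)

[64, 3, 30]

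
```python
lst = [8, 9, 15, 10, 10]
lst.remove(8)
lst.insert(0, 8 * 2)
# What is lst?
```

After line 1: lst = [8, 9, 15, 10, 10]
After line 2 (remove first 8): lst = [9, 15, 10, 10]
After line 3 (insert 16 at index 0): lst = [16, 9, 15, 10, 10]

[16, 9, 15, 10, 10]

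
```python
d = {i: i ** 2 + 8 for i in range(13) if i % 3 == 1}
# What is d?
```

{1: 9, 4: 24, 7: 57, 10: 108}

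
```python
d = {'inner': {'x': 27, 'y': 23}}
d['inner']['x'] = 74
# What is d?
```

After line 1: d = {'inner': {'x': 27, 'y': 23}}
After line 2 (inner x overwritten): d = {'inner': {'x': 74, 'y': 23}}

{'inner': {'x': 74, 'y': 23}}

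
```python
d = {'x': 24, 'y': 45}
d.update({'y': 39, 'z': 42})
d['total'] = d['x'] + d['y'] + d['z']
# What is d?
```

After line 1: d = {'x': 24, 'y': 45}
After line 2 (y overwritten, z added): d = {'x': 24, 'y': 39, 'z': 42}
After line 3 (total = 24 + 39 + 42 = 105): d = {'x': 24, 'y': 39, 'z': 42, 'total': 105}

{'x': 24, 'y': 39, 'z': 42, 'total': 105}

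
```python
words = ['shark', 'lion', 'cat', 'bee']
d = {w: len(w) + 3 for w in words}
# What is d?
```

{'shark': 8, 'lion': 7, 'cat': 6, 'bee': 6}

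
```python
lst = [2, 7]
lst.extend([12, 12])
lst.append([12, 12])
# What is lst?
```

After line 1: lst = [2, 7]
After line 2 (extend unpacks [12, 12]): lst = [2, 7, 12, 12]
After line 3 (append adds [12, 12] as single element): lst = [2, 7, 12, 12, [12, 12]]

[2, 7, 12, 12, [12, 12]]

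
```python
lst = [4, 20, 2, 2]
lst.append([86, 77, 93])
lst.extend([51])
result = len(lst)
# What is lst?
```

After line 1: lst = [4, 20, 2, 2]
After line 2 (append adds [86, 77, 93] as single element): lst = [4, 20, 2, 2, [86, 77, 93]]
After line 3 (extend unpacks [51], adds 51): lst = [4, 20, 2, 2, [86, 77, 93], 51]
After line 4: result = len(lst) = 6

[4, 20, 2, 2, [86, 77, 93], 51]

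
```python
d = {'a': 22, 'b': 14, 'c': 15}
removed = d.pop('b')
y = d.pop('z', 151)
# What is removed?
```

After line 1: d = {'a': 22, 'b': 14, 'c': 15}
After line 2 (pop 'b' returns 14): d = {'a': 22, 'c': 15}, removed = 14
After line 3 (pop 'z' missing, returns default 151): d = {'a': 22, 'c': 15}, y = 151

14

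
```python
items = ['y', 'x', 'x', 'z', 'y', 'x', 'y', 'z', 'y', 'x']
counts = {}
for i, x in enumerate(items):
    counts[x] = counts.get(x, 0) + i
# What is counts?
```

Initial: counts = {}, items = ['y', 'x', 'x', 'z', 'y', 'x', 'y', 'z', 'y', 'x']
i=0, x='y': counts = {'y': 0}
i=1, x='x': counts = {'y': 0, 'x': 1}
i=2, x='x': counts = {'y': 0, 'x': 3}
i=3, x='z': counts = {'y': 0, 'x': 3, 'z': 3}
i=4, x='y': counts = {'y': 4, 'x': 3, 'z': 3}
i=5, x='x': counts = {'y': 4, 'x': 8, 'z': 3}
i=6, x='y': counts = {'y': 10, 'x': 8, 'z': 3}
i=7, x='z': counts = {'y': 10, 'x': 8, 'z': 10}
i=8, x='y': counts = {'y': 18, 'x': 8, 'z': 10}
i=9, x='x': counts = {'y': 18, 'x': 17, 'z': 10}

{'y': 18, 'x': 17, 'z': 10}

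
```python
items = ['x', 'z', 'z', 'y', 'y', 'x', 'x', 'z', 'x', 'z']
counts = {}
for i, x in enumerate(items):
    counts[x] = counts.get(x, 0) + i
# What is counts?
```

Initial: counts = {}, items = ['x', 'z', 'z', 'y', 'y', 'x', 'x', 'z', 'x', 'z']
i=0, x='x': counts = {'x': 0}
i=1, x='z': counts = {'x': 0, 'z': 1}
i=2, x='z': counts = {'x': 0, 'z': 3}
i=3, x='y': counts = {'x': 0, 'z': 3, 'y': 3}
i=4, x='y': counts = {'x': 0, 'z': 3, 'y': 7}
i=5, x='x': counts = {'x': 5, 'z': 3, 'y': 7}
i=6, x='x': counts = {'x': 11, 'z': 3, 'y': 7}
i=7, x='z': counts = {'x': 11, 'z': 10, 'y': 7}
i=8, x='x': counts = {'x': 19, 'z': 10, 'y': 7}
i=9, x='z': counts = {'x': 19, 'z': 19, 'y': 7}

{'x': 19, 'z': 19, 'y': 7}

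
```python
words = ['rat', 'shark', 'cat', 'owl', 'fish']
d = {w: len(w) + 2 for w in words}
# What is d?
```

{'rat': 5, 'shark': 7, 'cat': 5, 'owl': 5, 'fish': 6}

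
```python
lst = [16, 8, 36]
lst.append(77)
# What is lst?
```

[16, 8, 36, 77]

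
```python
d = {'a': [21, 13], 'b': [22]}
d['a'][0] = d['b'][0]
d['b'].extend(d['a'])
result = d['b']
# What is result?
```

After line 1: d = {'a': [21, 13], 'b': [22]}
After line 2 (a[0] = b[0] = 22): d = {'a': [22, 13], 'b': [22]}
After line 3 (b.extend(a) appends [22, 13]): d = {'a': [22, 13], 'b': [22, 22, 13]}
After line 4: result = d['b'] = [22, 22, 13]

[22, 22, 13]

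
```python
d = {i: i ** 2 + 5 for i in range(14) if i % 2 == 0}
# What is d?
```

{0: 5, 2: 9, 4: 21, 6: 41, 8: 69, 10: 105, 12: 149}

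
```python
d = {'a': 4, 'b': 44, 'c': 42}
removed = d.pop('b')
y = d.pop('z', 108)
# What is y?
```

After line 1: d = {'a': 4, 'b': 44, 'c': 42}
After line 2 (pop 'b' returns 44): d = {'a': 4, 'c': 42}, removed = 44
After line 3 (pop 'z' missing, returns default 108): d = {'a': 4, 'c': 42}, y = 108

108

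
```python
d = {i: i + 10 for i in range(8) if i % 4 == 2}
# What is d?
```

{2: 12, 6: 16}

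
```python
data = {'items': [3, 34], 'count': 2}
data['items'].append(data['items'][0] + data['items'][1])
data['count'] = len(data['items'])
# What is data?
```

After line 1: data = {'items': [3, 34], 'count': 2}
After line 2 (append 3 + 34 = 37): data = {'items': [3, 34, 37], 'count': 2}
After line 3 (count = len(items) = 3): data = {'items': [3, 34, 37], 'count': 3}

{'items': [3, 34, 37], 'count': 3}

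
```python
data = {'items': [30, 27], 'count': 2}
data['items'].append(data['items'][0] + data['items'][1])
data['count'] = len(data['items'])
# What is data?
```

After line 1: data = {'items': [30, 27], 'count': 2}
After line 2 (append 30 + 27 = 57): data = {'items': [30, 27, 57], 'count': 2}
After line 3 (count = len(items) = 3): data = {'items': [30, 27, 57], 'count': 3}

{'items': [30, 27, 57], 'count': 3}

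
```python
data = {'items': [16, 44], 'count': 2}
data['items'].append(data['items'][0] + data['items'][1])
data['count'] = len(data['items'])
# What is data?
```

After line 1: data = {'items': [16, 44], 'count': 2}
After line 2 (append 16 + 44 = 60): data = {'items': [16, 44, 60], 'count': 2}
After line 3 (count = len(items) = 3): data = {'items': [16, 44, 60], 'count': 3}

{'items': [16, 44, 60], 'count': 3}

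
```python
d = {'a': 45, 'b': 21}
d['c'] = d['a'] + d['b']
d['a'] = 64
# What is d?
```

After line 1: d = {'a': 45, 'b': 21}
After line 2 (d['c'] = 45 + 21): d = {'a': 45, 'b': 21, 'c': 66}
After line 3: d = {'a': 64, 'b': 21, 'c': 66}

{'a': 64, 'b': 21, 'c': 66}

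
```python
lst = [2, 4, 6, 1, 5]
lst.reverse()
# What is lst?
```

[5, 1, 6, 4, 2]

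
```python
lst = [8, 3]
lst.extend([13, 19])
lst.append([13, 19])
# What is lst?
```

After line 1: lst = [8, 3]
After line 2 (extend unpacks [13, 19]): lst = [8, 3, 13, 19]
After line 3 (append adds [13, 19] as single element): lst = [8, 3, 13, 19, [13, 19]]

[8, 3, 13, 19, [13, 19]]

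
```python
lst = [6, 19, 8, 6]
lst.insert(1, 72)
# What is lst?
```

[6, 72, 19, 8, 6]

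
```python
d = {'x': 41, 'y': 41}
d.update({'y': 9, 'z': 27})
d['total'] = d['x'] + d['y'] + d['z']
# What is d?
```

After line 1: d = {'x': 41, 'y': 41}
After line 2 (y overwritten, z added): d = {'x': 41, 'y': 9, 'z': 27}
After line 3 (total = 41 + 9 + 27 = 77): d = {'x': 41, 'y': 9, 'z': 27, 'total': 77}

{'x': 41, 'y': 9, 'z': 27, 'total': 77}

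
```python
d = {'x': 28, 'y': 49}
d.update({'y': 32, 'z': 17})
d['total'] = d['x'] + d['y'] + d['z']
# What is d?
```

After line 1: d = {'x': 28, 'y': 49}
After line 2 (y overwritten, z added): d = {'x': 28, 'y': 32, 'z': 17}
After line 3 (total = 28 + 32 + 17 = 77): d = {'x': 28, 'y': 32, 'z': 17, 'total': 77}

{'x': 28, 'y': 32, 'z': 17, 'total': 77}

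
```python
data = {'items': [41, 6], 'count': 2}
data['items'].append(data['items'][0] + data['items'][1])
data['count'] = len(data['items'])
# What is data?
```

After line 1: data = {'items': [41, 6], 'count': 2}
After line 2 (append 41 + 6 = 47): data = {'items': [41, 6, 47], 'count': 2}
After line 3 (count = len(items) = 3): data = {'items': [41, 6, 47], 'count': 3}

{'items': [41, 6, 47], 'count': 3}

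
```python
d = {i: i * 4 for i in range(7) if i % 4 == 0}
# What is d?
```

{0: 0, 4: 16}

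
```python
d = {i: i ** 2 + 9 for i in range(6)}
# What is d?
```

{0: 9, 1: 10, 2: 13, 3: 18, 4: 25, 5: 34}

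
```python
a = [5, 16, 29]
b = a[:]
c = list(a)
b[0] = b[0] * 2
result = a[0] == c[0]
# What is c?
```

After line 1: a = [5, 16, 29]
After line 2 (b = a[:], copy): a = [5, 16, 29], b = [5, 16, 29]
After line 3 (c = list(a) is a copy, new object): c = [5, 16, 29]
After line 4 (b[0] = 5 * 2 = 10; only b mutates (copy)): a = [5, 16, 29], b = [10, 16, 29], c = [5, 16, 29]
After line 5 (a[0] = 5, c[0] = 5; result = True)

[5, 16, 29]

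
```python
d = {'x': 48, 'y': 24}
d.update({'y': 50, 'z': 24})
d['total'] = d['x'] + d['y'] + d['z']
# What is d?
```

After line 1: d = {'x': 48, 'y': 24}
After line 2 (y overwritten, z added): d = {'x': 48, 'y': 50, 'z': 24}
After line 3 (total = 48 + 50 + 24 = 122): d = {'x': 48, 'y': 50, 'z': 24, 'total': 122}

{'x': 48, 'y': 50, 'z': 24, 'total': 122}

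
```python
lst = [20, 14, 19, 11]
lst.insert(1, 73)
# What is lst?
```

[20, 73, 14, 19, 11]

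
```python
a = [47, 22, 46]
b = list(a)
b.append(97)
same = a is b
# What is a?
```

After line 1: a = [47, 22, 46]
After line 2 (b = list(a) is a shallow copy, new object): a = [47, 22, 46], b = [47, 22, 46]
After line 3 (append only mutates b): a = [47, 22, 46], b = [47, 22, 46, 97]
After line 4 (same = a is b; different objects -> False): same = False

[47, 22, 46]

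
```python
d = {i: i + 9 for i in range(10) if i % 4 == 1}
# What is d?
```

{1: 10, 5: 14, 9: 18}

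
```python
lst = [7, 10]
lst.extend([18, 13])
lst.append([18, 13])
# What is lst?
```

After line 1: lst = [7, 10]
After line 2 (extend unpacks [18, 13]): lst = [7, 10, 18, 13]
After line 3 (append adds [18, 13] as single element): lst = [7, 10, 18, 13, [18, 13]]

[7, 10, 18, 13, [18, 13]]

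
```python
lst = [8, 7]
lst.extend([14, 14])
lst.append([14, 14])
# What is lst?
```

After line 1: lst = [8, 7]
After line 2 (extend unpacks [14, 14]): lst = [8, 7, 14, 14]
After line 3 (append adds [14, 14] as single element): lst = [8, 7, 14, 14, [14, 14]]

[8, 7, 14, 14, [14, 14]]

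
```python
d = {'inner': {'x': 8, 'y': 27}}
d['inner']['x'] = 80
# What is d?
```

After line 1: d = {'inner': {'x': 8, 'y': 27}}
After line 2 (inner x overwritten): d = {'inner': {'x': 80, 'y': 27}}

{'inner': {'x': 80, 'y': 27}}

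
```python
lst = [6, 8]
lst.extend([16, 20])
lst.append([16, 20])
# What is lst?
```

After line 1: lst = [6, 8]
After line 2 (extend unpacks [16, 20]): lst = [6, 8, 16, 20]
After line 3 (append adds [16, 20] as single element): lst = [6, 8, 16, 20, [16, 20]]

[6, 8, 16, 20, [16, 20]]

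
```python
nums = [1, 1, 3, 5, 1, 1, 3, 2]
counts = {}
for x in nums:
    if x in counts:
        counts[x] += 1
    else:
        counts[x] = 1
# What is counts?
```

Initial: counts = {}, nums = [1, 1, 3, 5, 1, 1, 3, 2]
See 1: counts = {1: 1}
See 1: counts = {1: 2}
See 3: counts = {1: 2, 3: 1}
See 5: counts = {1: 2, 3: 1, 5: 1}
See 1: counts = {1: 3, 3: 1, 5: 1}
See 1: counts = {1: 4, 3: 1, 5: 1}
See 3: counts = {1: 4, 3: 2, 5: 1}
See 2: counts = {1: 4, 3: 2, 5: 1, 2: 1}

{1: 4, 3: 2, 5: 1, 2: 1}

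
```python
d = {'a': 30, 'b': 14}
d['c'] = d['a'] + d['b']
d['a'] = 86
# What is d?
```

After line 1: d = {'a': 30, 'b': 14}
After line 2 (d['c'] = 30 + 14): d = {'a': 30, 'b': 14, 'c': 44}
After line 3: d = {'a': 86, 'b': 14, 'c': 44}

{'a': 86, 'b': 14, 'c': 44}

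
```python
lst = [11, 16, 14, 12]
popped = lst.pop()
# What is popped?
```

12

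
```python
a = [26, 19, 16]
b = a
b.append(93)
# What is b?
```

After line 1: a = [26, 19, 16]
After line 2 (b = a is an alias, same object): a = [26, 19, 16], b = [26, 19, 16]
After line 3 (b.append mutates the shared list): a = [26, 19, 16, 93], b = [26, 19, 16, 93]

[26, 19, 16, 93]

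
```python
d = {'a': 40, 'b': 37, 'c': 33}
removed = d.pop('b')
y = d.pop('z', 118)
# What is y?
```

After line 1: d = {'a': 40, 'b': 37, 'c': 33}
After line 2 (pop 'b' returns 37): d = {'a': 40, 'c': 33}, removed = 37
After line 3 (pop 'z' missing, returns default 118): d = {'a': 40, 'c': 33}, y = 118

118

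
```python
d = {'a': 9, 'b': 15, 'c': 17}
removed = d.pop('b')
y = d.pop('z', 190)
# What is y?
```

After line 1: d = {'a': 9, 'b': 15, 'c': 17}
After line 2 (pop 'b' returns 15): d = {'a': 9, 'c': 17}, removed = 15
After line 3 (pop 'z' missing, returns default 190): d = {'a': 9, 'c': 17}, y = 190

190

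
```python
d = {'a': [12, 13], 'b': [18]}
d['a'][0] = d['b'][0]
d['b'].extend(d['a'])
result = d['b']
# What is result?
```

After line 1: d = {'a': [12, 13], 'b': [18]}
After line 2 (a[0] = b[0] = 18): d = {'a': [18, 13], 'b': [18]}
After line 3 (b.extend(a) appends [18, 13]): d = {'a': [18, 13], 'b': [18, 18, 13]}
After line 4: result = d['b'] = [18, 18, 13]

[18, 18, 13]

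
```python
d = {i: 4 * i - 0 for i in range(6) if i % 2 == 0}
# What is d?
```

{0: 0, 2: 8, 4: 16}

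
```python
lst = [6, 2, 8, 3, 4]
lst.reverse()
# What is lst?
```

[4, 3, 8, 2, 6]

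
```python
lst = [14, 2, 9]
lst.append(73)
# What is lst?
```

[14, 2, 9, 73]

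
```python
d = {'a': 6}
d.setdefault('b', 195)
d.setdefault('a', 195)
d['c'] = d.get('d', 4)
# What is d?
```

After line 1: d = {'a': 6}
After line 2 (setdefault adds 'b'=195): d = {'a': 6, 'b': 195}
After line 3 (setdefault 'a' no-op, already exists): d = {'a': 6, 'b': 195}
After line 4 (get('d', 4) returns default since 'd' not in d): d = {'a': 6, 'b': 195, 'c': 4}

{'a': 6, 'b': 195, 'c': 4}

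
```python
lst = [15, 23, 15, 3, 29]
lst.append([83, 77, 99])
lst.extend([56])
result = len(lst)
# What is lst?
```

After line 1: lst = [15, 23, 15, 3, 29]
After line 2 (append adds [83, 77, 99] as single element): lst = [15, 23, 15, 3, 29, [83, 77, 99]]
After line 3 (extend unpacks [56], adds 56): lst = [15, 23, 15, 3, 29, [83, 77, 99], 56]
After line 4: result = len(lst) = 7

[15, 23, 15, 3, 29, [83, 77, 99], 56]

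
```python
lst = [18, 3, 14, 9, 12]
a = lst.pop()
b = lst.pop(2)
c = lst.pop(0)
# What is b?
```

After line 1: lst = [18, 3, 14, 9, 12]
After line 2 (pop() -> a = 12): lst = [18, 3, 14, 9]
After line 3 (pop(2) -> b = 14): lst = [18, 3, 9]
After line 4 (pop(0) -> c = 18): lst = [3, 9]

14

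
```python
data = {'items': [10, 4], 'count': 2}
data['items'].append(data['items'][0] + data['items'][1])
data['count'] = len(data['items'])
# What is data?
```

After line 1: data = {'items': [10, 4], 'count': 2}
After line 2 (append 10 + 4 = 14): data = {'items': [10, 4, 14], 'count': 2}
After line 3 (count = len(items) = 3): data = {'items': [10, 4, 14], 'count': 3}

{'items': [10, 4, 14], 'count': 3}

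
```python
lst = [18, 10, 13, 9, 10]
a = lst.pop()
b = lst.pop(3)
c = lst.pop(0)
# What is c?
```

After line 1: lst = [18, 10, 13, 9, 10]
After line 2 (pop() -> a = 10): lst = [18, 10, 13, 9]
After line 3 (pop(3) -> b = 9): lst = [18, 10, 13]
After line 4 (pop(0) -> c = 18): lst = [10, 13]

18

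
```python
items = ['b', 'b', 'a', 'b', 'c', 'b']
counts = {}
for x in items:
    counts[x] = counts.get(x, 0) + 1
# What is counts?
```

Initial: counts = {}, items = ['b', 'b', 'a', 'b', 'c', 'b']
See 'b': counts = {'b': 1}
See 'b': counts = {'b': 2}
See 'a': counts = {'b': 2, 'a': 1}
See 'b': counts = {'b': 3, 'a': 1}
See 'c': counts = {'b': 3, 'a': 1, 'c': 1}
See 'b': counts = {'b': 4, 'a': 1, 'c': 1}

{'b': 4, 'a': 1, 'c': 1}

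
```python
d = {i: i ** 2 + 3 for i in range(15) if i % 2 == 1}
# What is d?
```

{1: 4, 3: 12, 5: 28, 7: 52, 9: 84, 11: 124, 13: 172}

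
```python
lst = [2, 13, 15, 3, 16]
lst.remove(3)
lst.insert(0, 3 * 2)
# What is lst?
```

After line 1: lst = [2, 13, 15, 3, 16]
After line 2 (remove first 3): lst = [2, 13, 15, 16]
After line 3 (insert 6 at index 0): lst = [6, 2, 13, 15, 16]

[6, 2, 13, 15, 16]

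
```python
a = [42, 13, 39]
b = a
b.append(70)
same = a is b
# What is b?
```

After line 1: a = [42, 13, 39]
After line 2 (b = a is an alias, same object): a = [42, 13, 39], b = [42, 13, 39]
After line 3 (b.append mutates the shared list): a = [42, 13, 39, 70], b = [42, 13, 39, 70]
After line 4 (same = a is b; same object -> True): same = True

[42, 13, 39, 70]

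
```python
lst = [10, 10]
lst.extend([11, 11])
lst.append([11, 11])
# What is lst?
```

After line 1: lst = [10, 10]
After line 2 (extend unpacks [11, 11]): lst = [10, 10, 11, 11]
After line 3 (append adds [11, 11] as single element): lst = [10, 10, 11, 11, [11, 11]]

[10, 10, 11, 11, [11, 11]]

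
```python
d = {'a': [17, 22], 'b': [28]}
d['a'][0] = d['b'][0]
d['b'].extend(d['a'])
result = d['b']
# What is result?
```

After line 1: d = {'a': [17, 22], 'b': [28]}
After line 2 (a[0] = b[0] = 28): d = {'a': [28, 22], 'b': [28]}
After line 3 (b.extend(a) appends [28, 22]): d = {'a': [28, 22], 'b': [28, 28, 22]}
After line 4: result = d['b'] = [28, 28, 22]

[28, 28, 22]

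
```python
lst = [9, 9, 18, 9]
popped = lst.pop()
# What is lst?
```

[9, 9, 18]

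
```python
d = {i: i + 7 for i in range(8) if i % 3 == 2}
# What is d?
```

{2: 9, 5: 12}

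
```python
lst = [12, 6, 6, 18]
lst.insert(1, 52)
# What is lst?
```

[12, 52, 6, 6, 18]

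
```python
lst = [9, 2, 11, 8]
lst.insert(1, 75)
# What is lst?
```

[9, 75, 2, 11, 8]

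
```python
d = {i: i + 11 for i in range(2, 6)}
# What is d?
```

{2: 13, 3: 14, 4: 15, 5: 16}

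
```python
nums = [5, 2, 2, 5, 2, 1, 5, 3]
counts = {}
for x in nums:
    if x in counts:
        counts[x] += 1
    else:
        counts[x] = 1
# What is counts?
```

Initial: counts = {}, nums = [5, 2, 2, 5, 2, 1, 5, 3]
See 5: counts = {5: 1}
See 2: counts = {5: 1, 2: 1}
See 2: counts = {5: 1, 2: 2}
See 5: counts = {5: 2, 2: 2}
See 2: counts = {5: 2, 2: 3}
See 1: counts = {5: 2, 2: 3, 1: 1}
See 5: counts = {5: 3, 2: 3, 1: 1}
See 3: counts = {5: 3, 2: 3, 1: 1, 3: 1}

{5: 3, 2: 3, 1: 1, 3: 1}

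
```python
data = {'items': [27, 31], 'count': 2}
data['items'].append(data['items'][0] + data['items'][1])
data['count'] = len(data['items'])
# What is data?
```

After line 1: data = {'items': [27, 31], 'count': 2}
After line 2 (append 27 + 31 = 58): data = {'items': [27, 31, 58], 'count': 2}
After line 3 (count = len(items) = 3): data = {'items': [27, 31, 58], 'count': 3}

{'items': [27, 31, 58], 'count': 3}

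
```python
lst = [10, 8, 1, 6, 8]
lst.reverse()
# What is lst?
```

[8, 6, 1, 8, 10]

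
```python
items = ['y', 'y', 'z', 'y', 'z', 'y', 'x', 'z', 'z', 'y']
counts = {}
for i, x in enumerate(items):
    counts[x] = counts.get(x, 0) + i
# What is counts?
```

Initial: counts = {}, items = ['y', 'y', 'z', 'y', 'z', 'y', 'x', 'z', 'z', 'y']
i=0, x='y': counts = {'y': 0}
i=1, x='y': counts = {'y': 1}
i=2, x='z': counts = {'y': 1, 'z': 2}
i=3, x='y': counts = {'y': 4, 'z': 2}
i=4, x='z': counts = {'y': 4, 'z': 6}
i=5, x='y': counts = {'y': 9, 'z': 6}
i=6, x='x': counts = {'y': 9, 'z': 6, 'x': 6}
i=7, x='z': counts = {'y': 9, 'z': 13, 'x': 6}
i=8, x='z': counts = {'y': 9, 'z': 21, 'x': 6}
i=9, x='y': counts = {'y': 18, 'z': 21, 'x': 6}

{'y': 18, 'z': 21, 'x': 6}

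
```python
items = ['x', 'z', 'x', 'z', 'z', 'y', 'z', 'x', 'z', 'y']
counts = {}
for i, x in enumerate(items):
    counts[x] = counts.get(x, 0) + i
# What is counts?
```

Initial: counts = {}, items = ['x', 'z', 'x', 'z', 'z', 'y', 'z', 'x', 'z', 'y']
i=0, x='x': counts = {'x': 0}
i=1, x='z': counts = {'x': 0, 'z': 1}
i=2, x='x': counts = {'x': 2, 'z': 1}
i=3, x='z': counts = {'x': 2, 'z': 4}
i=4, x='z': counts = {'x': 2, 'z': 8}
i=5, x='y': counts = {'x': 2, 'z': 8, 'y': 5}
i=6, x='z': counts = {'x': 2, 'z': 14, 'y': 5}
i=7, x='x': counts = {'x': 9, 'z': 14, 'y': 5}
i=8, x='z': counts = {'x': 9, 'z': 22, 'y': 5}
i=9, x='y': counts = {'x': 9, 'z': 22, 'y': 14}

{'x': 9, 'z': 22, 'y': 14}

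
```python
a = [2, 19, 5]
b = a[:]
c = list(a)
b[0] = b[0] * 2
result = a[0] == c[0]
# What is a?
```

After line 1: a = [2, 19, 5]
After line 2 (b = a[:], copy): a = [2, 19, 5], b = [2, 19, 5]
After line 3 (c = list(a) is a copy, new object): c = [2, 19, 5]
After line 4 (b[0] = 2 * 2 = 4; only b mutates (copy)): a = [2, 19, 5], b = [4, 19, 5], c = [2, 19, 5]
After line 5 (a[0] = 2, c[0] = 2; result = True)

[2, 19, 5]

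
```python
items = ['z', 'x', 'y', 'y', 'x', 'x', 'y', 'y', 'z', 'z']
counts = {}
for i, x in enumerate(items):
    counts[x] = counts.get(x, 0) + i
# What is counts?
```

Initial: counts = {}, items = ['z', 'x', 'y', 'y', 'x', 'x', 'y', 'y', 'z', 'z']
i=0, x='z': counts = {'z': 0}
i=1, x='x': counts = {'z': 0, 'x': 1}
i=2, x='y': counts = {'z': 0, 'x': 1, 'y': 2}
i=3, x='y': counts = {'z': 0, 'x': 1, 'y': 5}
i=4, x='x': counts = {'z': 0, 'x': 5, 'y': 5}
i=5, x='x': counts = {'z': 0, 'x': 10, 'y': 5}
i=6, x='y': counts = {'z': 0, 'x': 10, 'y': 11}
i=7, x='y': counts = {'z': 0, 'x': 10, 'y': 18}
i=8, x='z': counts = {'z': 8, 'x': 10, 'y': 18}
i=9, x='z': counts = {'z': 17, 'x': 10, 'y': 18}

{'z': 17, 'x': 10, 'y': 18}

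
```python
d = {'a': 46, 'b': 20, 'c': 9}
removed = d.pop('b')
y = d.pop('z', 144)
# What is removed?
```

After line 1: d = {'a': 46, 'b': 20, 'c': 9}
After line 2 (pop 'b' returns 20): d = {'a': 46, 'c': 9}, removed = 20
After line 3 (pop 'z' missing, returns default 144): d = {'a': 46, 'c': 9}, y = 144

20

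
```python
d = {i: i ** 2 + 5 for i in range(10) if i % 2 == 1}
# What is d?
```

{1: 6, 3: 14, 5: 30, 7: 54, 9: 86}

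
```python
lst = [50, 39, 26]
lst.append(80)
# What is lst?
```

[50, 39, 26, 80]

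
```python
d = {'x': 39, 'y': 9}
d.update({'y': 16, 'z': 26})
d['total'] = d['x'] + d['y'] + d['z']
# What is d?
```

After line 1: d = {'x': 39, 'y': 9}
After line 2 (y overwritten, z added): d = {'x': 39, 'y': 16, 'z': 26}
After line 3 (total = 39 + 16 + 26 = 81): d = {'x': 39, 'y': 16, 'z': 26, 'total': 81}

{'x': 39, 'y': 16, 'z': 26, 'total': 81}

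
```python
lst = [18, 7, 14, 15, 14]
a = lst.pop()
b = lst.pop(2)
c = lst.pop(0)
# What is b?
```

After line 1: lst = [18, 7, 14, 15, 14]
After line 2 (pop() -> a = 14): lst = [18, 7, 14, 15]
After line 3 (pop(2) -> b = 14): lst = [18, 7, 15]
After line 4 (pop(0) -> c = 18): lst = [7, 15]

14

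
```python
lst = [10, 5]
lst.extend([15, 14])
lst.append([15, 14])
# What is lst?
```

After line 1: lst = [10, 5]
After line 2 (extend unpacks [15, 14]): lst = [10, 5, 15, 14]
After line 3 (append adds [15, 14] as single element): lst = [10, 5, 15, 14, [15, 14]]

[10, 5, 15, 14, [15, 14]]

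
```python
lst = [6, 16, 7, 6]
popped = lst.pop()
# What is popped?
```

6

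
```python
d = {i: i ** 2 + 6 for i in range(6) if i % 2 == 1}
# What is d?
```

{1: 7, 3: 15, 5: 31}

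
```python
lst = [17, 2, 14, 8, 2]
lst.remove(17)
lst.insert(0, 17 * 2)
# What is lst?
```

After line 1: lst = [17, 2, 14, 8, 2]
After line 2 (remove first 17): lst = [2, 14, 8, 2]
After line 3 (insert 34 at index 0): lst = [34, 2, 14, 8, 2]

[34, 2, 14, 8, 2]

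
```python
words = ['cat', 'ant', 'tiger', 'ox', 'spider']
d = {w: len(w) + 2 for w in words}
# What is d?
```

{'cat': 5, 'ant': 5, 'tiger': 7, 'ox': 4, 'spider': 8}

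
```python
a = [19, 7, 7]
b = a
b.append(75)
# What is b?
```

After line 1: a = [19, 7, 7]
After line 2 (b = a is an alias, same object): a = [19, 7, 7], b = [19, 7, 7]
After line 3 (b.append mutates the shared list): a = [19, 7, 7, 75], b = [19, 7, 7, 75]

[19, 7, 7, 75]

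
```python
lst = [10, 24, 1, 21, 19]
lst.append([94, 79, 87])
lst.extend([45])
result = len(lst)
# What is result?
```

After line 1: lst = [10, 24, 1, 21, 19]
After line 2 (append adds [94, 79, 87] as single element): lst = [10, 24, 1, 21, 19, [94, 79, 87]]
After line 3 (extend unpacks [45], adds 45): lst = [10, 24, 1, 21, 19, [94, 79, 87], 45]
After line 4: result = len(lst) = 7

7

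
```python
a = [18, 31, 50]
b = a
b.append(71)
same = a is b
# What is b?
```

After line 1: a = [18, 31, 50]
After line 2 (b = a is an alias, same object): a = [18, 31, 50], b = [18, 31, 50]
After line 3 (b.append mutates the shared list): a = [18, 31, 50, 71], b = [18, 31, 50, 71]
After line 4 (same = a is b; same object -> True): same = True

[18, 31, 50, 71]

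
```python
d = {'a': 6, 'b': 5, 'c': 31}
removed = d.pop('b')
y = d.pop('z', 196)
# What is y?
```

After line 1: d = {'a': 6, 'b': 5, 'c': 31}
After line 2 (pop 'b' returns 5): d = {'a': 6, 'c': 31}, removed = 5
After line 3 (pop 'z' missing, returns default 196): d = {'a': 6, 'c': 31}, y = 196

196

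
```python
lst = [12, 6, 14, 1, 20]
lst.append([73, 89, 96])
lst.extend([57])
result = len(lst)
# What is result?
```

After line 1: lst = [12, 6, 14, 1, 20]
After line 2 (append adds [73, 89, 96] as single element): lst = [12, 6, 14, 1, 20, [73, 89, 96]]
After line 3 (extend unpacks [57], adds 57): lst = [12, 6, 14, 1, 20, [73, 89, 96], 57]
After line 4: result = len(lst) = 7

7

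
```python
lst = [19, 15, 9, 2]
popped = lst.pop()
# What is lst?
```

[19, 15, 9]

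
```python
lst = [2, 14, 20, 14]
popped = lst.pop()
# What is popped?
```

14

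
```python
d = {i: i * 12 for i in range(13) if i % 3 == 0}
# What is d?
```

{0: 0, 3: 36, 6: 72, 9: 108, 12: 144}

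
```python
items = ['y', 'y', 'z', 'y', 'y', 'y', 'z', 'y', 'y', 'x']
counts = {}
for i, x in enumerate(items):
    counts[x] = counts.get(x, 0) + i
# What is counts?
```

Initial: counts = {}, items = ['y', 'y', 'z', 'y', 'y', 'y', 'z', 'y', 'y', 'x']
i=0, x='y': counts = {'y': 0}
i=1, x='y': counts = {'y': 1}
i=2, x='z': counts = {'y': 1, 'z': 2}
i=3, x='y': counts = {'y': 4, 'z': 2}
i=4, x='y': counts = {'y': 8, 'z': 2}
i=5, x='y': counts = {'y': 13, 'z': 2}
i=6, x='z': counts = {'y': 13, 'z': 8}
i=7, x='y': counts = {'y': 20, 'z': 8}
i=8, x='y': counts = {'y': 28, 'z': 8}
i=9, x='x': counts = {'y': 28, 'z': 8, 'x': 9}

{'y': 28, 'z': 8, 'x': 9}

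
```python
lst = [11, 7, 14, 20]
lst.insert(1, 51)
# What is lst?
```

[11, 51, 7, 14, 20]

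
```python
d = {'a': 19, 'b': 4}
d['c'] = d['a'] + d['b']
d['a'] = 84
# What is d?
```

After line 1: d = {'a': 19, 'b': 4}
After line 2 (d['c'] = 19 + 4): d = {'a': 19, 'b': 4, 'c': 23}
After line 3: d = {'a': 84, 'b': 4, 'c': 23}

{'a': 84, 'b': 4, 'c': 23}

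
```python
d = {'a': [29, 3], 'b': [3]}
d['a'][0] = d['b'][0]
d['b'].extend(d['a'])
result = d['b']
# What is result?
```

After line 1: d = {'a': [29, 3], 'b': [3]}
After line 2 (a[0] = b[0] = 3): d = {'a': [3, 3], 'b': [3]}
After line 3 (b.extend(a) appends [3, 3]): d = {'a': [3, 3], 'b': [3, 3, 3]}
After line 4: result = d['b'] = [3, 3, 3]

[3, 3, 3]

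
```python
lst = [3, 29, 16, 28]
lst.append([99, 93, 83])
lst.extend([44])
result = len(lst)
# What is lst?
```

After line 1: lst = [3, 29, 16, 28]
After line 2 (append adds [99, 93, 83] as single element): lst = [3, 29, 16, 28, [99, 93, 83]]
After line 3 (extend unpacks [44], adds 44): lst = [3, 29, 16, 28, [99, 93, 83], 44]
After line 4: result = len(lst) = 6

[3, 29, 16, 28, [99, 93, 83], 44]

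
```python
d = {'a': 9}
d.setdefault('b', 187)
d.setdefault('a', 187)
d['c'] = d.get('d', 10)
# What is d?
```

After line 1: d = {'a': 9}
After line 2 (setdefault adds 'b'=187): d = {'a': 9, 'b': 187}
After line 3 (setdefault 'a' no-op, already exists): d = {'a': 9, 'b': 187}
After line 4 (get('d', 10) returns default since 'd' not in d): d = {'a': 9, 'b': 187, 'c': 10}

{'a': 9, 'b': 187, 'c': 10}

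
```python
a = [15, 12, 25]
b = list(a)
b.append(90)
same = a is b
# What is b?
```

After line 1: a = [15, 12, 25]
After line 2 (b = list(a) is a shallow copy, new object): a = [15, 12, 25], b = [15, 12, 25]
After line 3 (append only mutates b): a = [15, 12, 25], b = [15, 12, 25, 90]
After line 4 (same = a is b; different objects -> False): same = False

[15, 12, 25, 90]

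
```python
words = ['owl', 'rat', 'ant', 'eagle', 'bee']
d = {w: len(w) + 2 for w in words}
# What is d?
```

{'owl': 5, 'rat': 5, 'ant': 5, 'eagle': 7, 'bee': 5}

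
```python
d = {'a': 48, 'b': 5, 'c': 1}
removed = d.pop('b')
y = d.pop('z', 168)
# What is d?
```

After line 1: d = {'a': 48, 'b': 5, 'c': 1}
After line 2 (pop 'b' returns 5): d = {'a': 48, 'c': 1}, removed = 5
After line 3 (pop 'z' missing, returns default 168): d = {'a': 48, 'c': 1}, y = 168

{'a': 48, 'c': 1}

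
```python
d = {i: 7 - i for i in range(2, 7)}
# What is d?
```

{2: 5, 3: 4, 4: 3, 5: 2, 6: 1}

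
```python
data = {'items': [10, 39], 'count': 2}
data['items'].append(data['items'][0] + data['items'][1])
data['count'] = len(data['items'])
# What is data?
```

After line 1: data = {'items': [10, 39], 'count': 2}
After line 2 (append 10 + 39 = 49): data = {'items': [10, 39, 49], 'count': 2}
After line 3 (count = len(items) = 3): data = {'items': [10, 39, 49], 'count': 3}

{'items': [10, 39, 49], 'count': 3}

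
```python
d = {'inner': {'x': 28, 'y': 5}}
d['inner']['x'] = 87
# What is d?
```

After line 1: d = {'inner': {'x': 28, 'y': 5}}
After line 2 (inner x overwritten): d = {'inner': {'x': 87, 'y': 5}}

{'inner': {'x': 87, 'y': 5}}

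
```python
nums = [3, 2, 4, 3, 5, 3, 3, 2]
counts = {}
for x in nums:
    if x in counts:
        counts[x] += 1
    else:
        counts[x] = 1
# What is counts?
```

Initial: counts = {}, nums = [3, 2, 4, 3, 5, 3, 3, 2]
See 3: counts = {3: 1}
See 2: counts = {3: 1, 2: 1}
See 4: counts = {3: 1, 2: 1, 4: 1}
See 3: counts = {3: 2, 2: 1, 4: 1}
See 5: counts = {3: 2, 2: 1, 4: 1, 5: 1}
See 3: counts = {3: 3, 2: 1, 4: 1, 5: 1}
See 3: counts = {3: 4, 2: 1, 4: 1, 5: 1}
See 2: counts = {3: 4, 2: 2, 4: 1, 5: 1}

{3: 4, 2: 2, 4: 1, 5: 1}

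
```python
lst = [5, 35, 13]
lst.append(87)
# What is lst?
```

[5, 35, 13, 87]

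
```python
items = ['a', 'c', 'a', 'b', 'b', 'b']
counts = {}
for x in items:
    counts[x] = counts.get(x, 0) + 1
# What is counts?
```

Initial: counts = {}, items = ['a', 'c', 'a', 'b', 'b', 'b']
See 'a': counts = {'a': 1}
See 'c': counts = {'a': 1, 'c': 1}
See 'a': counts = {'a': 2, 'c': 1}
See 'b': counts = {'a': 2, 'c': 1, 'b': 1}
See 'b': counts = {'a': 2, 'c': 1, 'b': 2}
See 'b': counts = {'a': 2, 'c': 1, 'b': 3}

{'a': 2, 'c': 1, 'b': 3}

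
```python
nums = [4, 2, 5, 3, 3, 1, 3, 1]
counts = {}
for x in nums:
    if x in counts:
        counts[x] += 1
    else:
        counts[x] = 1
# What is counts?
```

Initial: counts = {}, nums = [4, 2, 5, 3, 3, 1, 3, 1]
See 4: counts = {4: 1}
See 2: counts = {4: 1, 2: 1}
See 5: counts = {4: 1, 2: 1, 5: 1}
See 3: counts = {4: 1, 2: 1, 5: 1, 3: 1}
See 3: counts = {4: 1, 2: 1, 5: 1, 3: 2}
See 1: counts = {4: 1, 2: 1, 5: 1, 3: 2, 1: 1}
See 3: counts = {4: 1, 2: 1, 5: 1, 3: 3, 1: 1}
See 1: counts = {4: 1, 2: 1, 5: 1, 3: 3, 1: 2}

{4: 1, 2: 1, 5: 1, 3: 3, 1: 2}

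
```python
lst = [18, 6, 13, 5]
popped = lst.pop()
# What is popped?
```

5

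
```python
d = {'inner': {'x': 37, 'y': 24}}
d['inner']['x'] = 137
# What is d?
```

After line 1: d = {'inner': {'x': 37, 'y': 24}}
After line 2 (inner x overwritten): d = {'inner': {'x': 137, 'y': 24}}

{'inner': {'x': 137, 'y': 24}}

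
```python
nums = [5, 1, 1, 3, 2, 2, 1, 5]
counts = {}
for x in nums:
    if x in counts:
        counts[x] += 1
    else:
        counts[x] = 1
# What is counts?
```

Initial: counts = {}, nums = [5, 1, 1, 3, 2, 2, 1, 5]
See 5: counts = {5: 1}
See 1: counts = {5: 1, 1: 1}
See 1: counts = {5: 1, 1: 2}
See 3: counts = {5: 1, 1: 2, 3: 1}
See 2: counts = {5: 1, 1: 2, 3: 1, 2: 1}
See 2: counts = {5: 1, 1: 2, 3: 1, 2: 2}
See 1: counts = {5: 1, 1: 3, 3: 1, 2: 2}
See 5: counts = {5: 2, 1: 3, 3: 1, 2: 2}

{5: 2, 1: 3, 3: 1, 2: 2}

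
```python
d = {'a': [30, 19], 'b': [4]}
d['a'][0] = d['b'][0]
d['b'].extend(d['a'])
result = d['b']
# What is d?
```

After line 1: d = {'a': [30, 19], 'b': [4]}
After line 2 (a[0] = b[0] = 4): d = {'a': [4, 19], 'b': [4]}
After line 3 (b.extend(a) appends [4, 19]): d = {'a': [4, 19], 'b': [4, 4, 19]}
After line 4: result = d['b'] = [4, 4, 19]

{'a': [4, 19], 'b': [4, 4, 19]}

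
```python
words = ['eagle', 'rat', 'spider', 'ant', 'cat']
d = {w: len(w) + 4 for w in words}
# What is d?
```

{'eagle': 9, 'rat': 7, 'spider': 10, 'ant': 7, 'cat': 7}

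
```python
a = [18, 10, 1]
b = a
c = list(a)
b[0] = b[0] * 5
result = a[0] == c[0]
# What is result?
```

After line 1: a = [18, 10, 1]
After line 2 (b = a, alias): a = [18, 10, 1], b = [18, 10, 1]
After line 3 (c = list(a) is a copy, new object): c = [18, 10, 1]
After line 4 (b[0] = 18 * 5 = 90; mutates shared a/b): a = b = [90, 10, 1], c = [18, 10, 1]
After line 5 (a[0] = 90, c[0] = 18; result = False)

False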